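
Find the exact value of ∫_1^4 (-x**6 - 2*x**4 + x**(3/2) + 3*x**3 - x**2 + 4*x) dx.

-355177/140

By the power rule, an antiderivative is F(x) = -x**7/7 + 2*x**(5/2)/5 - 2*x**5/5 + 3*x**4/4 - x**3/3 + 2*x**2.
Then F(4) - F(1) = (-266144/105) - (191/84) = -355177/140.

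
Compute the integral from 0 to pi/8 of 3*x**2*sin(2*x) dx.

Integrate by parts twice (u = x^2, dv = 3*sin(2*x) dx).
An antiderivative is F(x) = -3*x**2*cos(2*x)/2 + 3*x*sin(2*x)/2 + 3*cos(2*x)/4.
Then F(pi/8) - F(0) = (3*sqrt(2)*(-pi**2 + 8*pi + 32)/256) - (3/4) = -3/4 - 3*sqrt(2)*pi**2/256 + 3*sqrt(2)*pi/32 + 3*sqrt(2)/8.

-3/4 - 3*sqrt(2)*pi**2/256 + 3*sqrt(2)*pi/32 + 3*sqrt(2)/8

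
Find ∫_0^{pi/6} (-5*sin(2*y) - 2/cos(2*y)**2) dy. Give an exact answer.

An antiderivative is F(y) = 5*cos(2*y)/2 - tan(2*y).
Then F(pi/6) - F(0) = (5/4 - sqrt(3)) - (5/2) = -sqrt(3) - 5/4.

-sqrt(3) - 5/4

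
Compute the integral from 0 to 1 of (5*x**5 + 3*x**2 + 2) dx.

By the power rule, an antiderivative is F(x) = 5*x**6/6 + x**3 + 2*x.
Then F(1) - F(0) = (23/6) - (0) = 23/6.

23/6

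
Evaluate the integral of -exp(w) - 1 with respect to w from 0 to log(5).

-4 - log(5)

An antiderivative is F(w) = -w - exp(w).
Then F(log(5)) - F(0) = (-5 - log(5)) - (-1) = -4 - log(5).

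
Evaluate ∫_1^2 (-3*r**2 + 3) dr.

-4

By the power rule, an antiderivative is F(r) = -r**3 + 3*r.
Then F(2) - F(1) = (-2) - (2) = -4.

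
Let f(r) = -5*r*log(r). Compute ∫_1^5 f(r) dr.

Integrate by parts once (u = ln r, dv = -5*r dr).
An antiderivative is F(r) = -5*r**2*(2*log(r) - 1)/4.
Then F(5) - F(1) = (125/4 - 125*log(5)/2) - (5/4) = 30 - 125*log(5)/2.

30 - 125*log(5)/2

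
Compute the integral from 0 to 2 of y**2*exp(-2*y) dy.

(-13 + exp(4))*exp(-4)/4

Integrate by parts twice (u = y^2, dv = exp(-2*y) dy).
An antiderivative is F(y) = (-2*y**2 - 2*y - 1)*exp(-2*y)/4.
Then F(2) - F(0) = (-13*exp(-4)/4) - (-1/4) = (-13 + exp(4))*exp(-4)/4.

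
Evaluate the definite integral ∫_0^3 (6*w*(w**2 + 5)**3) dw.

Let u = w**2 + 5, so du = 2*w dw. When w = 0, u = 5; when w = 3, u = 14.
The integral becomes 3·∫ u**3 du from 5 to 14, with antiderivative 3*u**4/4.
Back in w: F(w) = 3*(w**2 + 5)**4/4.
Then F(3) - F(0) = (28812) - (1875/4) = 113373/4.

113373/4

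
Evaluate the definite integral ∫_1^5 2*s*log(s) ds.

-12 + 25*log(5)

Integrate by parts once (u = ln s, dv = 2*s ds).
An antiderivative is F(s) = s**2*(2*log(s) - 1)/2.
Then F(5) - F(1) = (-25/2 + 25*log(5)) - (-1/2) = -12 + 25*log(5).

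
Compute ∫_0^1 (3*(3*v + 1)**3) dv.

255/4

Let u = 3*v + 1, so du = 3 dv. When v = 0, u = 1; when v = 1, u = 4.
The integral becomes ∫ u**3 du from 1 to 4, with antiderivative u**4/4.
Back in v: F(v) = (3*v + 1)**4/4.
Then F(1) - F(0) = (64) - (1/4) = 255/4.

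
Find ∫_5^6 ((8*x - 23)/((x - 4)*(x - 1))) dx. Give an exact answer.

Factor the denominator: x**2 - 5*x + 4 = (x - 1)(x - 4).
Partial fractions: (8*x - 23)/((x - 4)*(x - 1)) = 5/(x - 1) + 3/(x - 4).
An antiderivative is F(x) = 3*log(x - 4) + 5*log(x - 1).
Then F(6) - F(5) = (3*log(2) + 5*log(5)) - (10*log(2)) = -7*log(2) + 5*log(5).

-7*log(2) + 5*log(5)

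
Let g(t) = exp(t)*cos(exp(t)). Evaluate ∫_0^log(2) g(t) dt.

-sin(1) + sin(2)

Let u = exp(t), so du = exp(t) dt. When t = 0, u = 1; when t = log(2), u = 2.
The integral becomes ∫ cos(u) du from 1 to 2, with antiderivative sin(u).
Back in t: F(t) = sin(exp(t)).
Then F(log(2)) - F(0) = (sin(2)) - (sin(1)) = -sin(1) + sin(2).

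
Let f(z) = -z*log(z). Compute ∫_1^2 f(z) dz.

3/4 - log(4)

Integrate by parts once (u = ln z, dv = -z dz).
An antiderivative is F(z) = -z**2*(2*log(z) - 1)/4.
Then F(2) - F(1) = (1 - log(4)) - (1/4) = 3/4 - log(4).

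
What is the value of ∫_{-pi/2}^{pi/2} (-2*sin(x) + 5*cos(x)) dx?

10

An antiderivative is F(x) = 5*sin(x) + 2*cos(x).
Then F(pi/2) - F(-pi/2) = (5) - (-5) = 10.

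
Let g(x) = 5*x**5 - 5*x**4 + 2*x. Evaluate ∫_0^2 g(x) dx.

76/3

By the power rule, an antiderivative is F(x) = 5*x**6/6 - x**5 + x**2.
Then F(2) - F(0) = (76/3) - (0) = 76/3.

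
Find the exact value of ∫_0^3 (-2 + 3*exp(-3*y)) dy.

An antiderivative is F(y) = -2*y - exp(-3*y).
Then F(3) - F(0) = (-6 - exp(-9)) - (-1) = -5 - exp(-9).

-5 - exp(-9)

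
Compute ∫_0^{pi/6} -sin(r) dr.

An antiderivative is F(r) = cos(r).
Then F(pi/6) - F(0) = (sqrt(3)/2) - (1) = -1 + sqrt(3)/2.

-1 + sqrt(3)/2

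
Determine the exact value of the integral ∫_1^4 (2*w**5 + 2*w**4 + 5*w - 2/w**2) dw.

By the power rule, an antiderivative is F(w) = w**6/3 + 2*w**5/5 + 5*w**2/2 + 2/w.
Then F(4) - F(1) = (54463/30) - (157/30) = 9051/5.

9051/5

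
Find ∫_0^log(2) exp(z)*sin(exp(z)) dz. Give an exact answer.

-cos(2) + cos(1)

Let u = exp(z), so du = exp(z) dz. When z = 0, u = 1; when z = log(2), u = 2.
The integral becomes ∫ sin(u) du from 1 to 2, with antiderivative -cos(u).
Back in z: F(z) = -cos(exp(z)).
Then F(log(2)) - F(0) = (-cos(2)) - (-cos(1)) = -cos(2) + cos(1).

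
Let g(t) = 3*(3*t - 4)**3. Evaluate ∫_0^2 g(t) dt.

-60

Let u = 3*t - 4, so du = 3 dt. When t = 0, u = -4; when t = 2, u = 2.
The integral becomes ∫ u**3 du from -4 to 2, with antiderivative u**4/4.
Back in t: F(t) = (3*t - 4)**4/4.
Then F(2) - F(0) = (4) - (64) = -60.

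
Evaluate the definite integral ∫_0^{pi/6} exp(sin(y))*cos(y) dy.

-1 + exp(1/2)

Let u = sin(y), so du = cos(y) dy. When y = 0, u = 0; when y = pi/6, u = 1/2.
The integral becomes ∫ exp(u) du from 0 to 1/2, with antiderivative exp(u).
Back in y: F(y) = exp(sin(y)).
Then F(pi/6) - F(0) = (exp(1/2)) - (1) = -1 + exp(1/2).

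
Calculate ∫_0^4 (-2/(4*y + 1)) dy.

-log(17)/2

An antiderivative is F(y) = -log(4*y + 1)/2.
Then F(4) - F(0) = (-log(17)/2) - (0) = -log(17)/2.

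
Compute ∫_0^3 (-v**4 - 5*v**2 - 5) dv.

By the power rule, an antiderivative is F(v) = -v**5/5 - 5*v**3/3 - 5*v.
Then F(3) - F(0) = (-543/5) - (0) = -543/5.

-543/5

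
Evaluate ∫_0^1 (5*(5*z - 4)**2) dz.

65/3

Let u = 5*z - 4, so du = 5 dz. When z = 0, u = -4; when z = 1, u = 1.
The integral becomes ∫ u**2 du from -4 to 1, with antiderivative u**3/3.
Back in z: F(z) = (5*z - 4)**3/3.
Then F(1) - F(0) = (1/3) - (-64/3) = 65/3.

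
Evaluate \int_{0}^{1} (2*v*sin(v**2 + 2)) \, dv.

cos(2) - cos(3)

Let u = v**2 + 2, so du = 2*v dv. When v = 0, u = 2; when v = 1, u = 3.
The integral becomes ∫ sin(u) du from 2 to 3, with antiderivative -cos(u).
Back in v: F(v) = -cos(v**2 + 2).
Then F(1) - F(0) = (-cos(3)) - (-cos(2)) = cos(2) - cos(3).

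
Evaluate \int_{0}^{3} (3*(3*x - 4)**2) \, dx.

Let u = 3*x - 4, so du = 3 dx. When x = 0, u = -4; when x = 3, u = 5.
The integral becomes ∫ u**2 du from -4 to 5, with antiderivative u**3/3.
Back in x: F(x) = (3*x - 4)**3/3.
Then F(3) - F(0) = (125/3) - (-64/3) = 63.

63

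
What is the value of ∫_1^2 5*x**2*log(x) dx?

-35/9 + 40*log(2)/3

Integrate by parts once (u = ln x, dv = 5*x**2 dx).
An antiderivative is F(x) = 5*x**3*(3*log(x) - 1)/9.
Then F(2) - F(1) = (-40/9 + 40*log(2)/3) - (-5/9) = -35/9 + 40*log(2)/3.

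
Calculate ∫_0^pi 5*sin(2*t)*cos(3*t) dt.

-4

Use the identity sin(2*t)cos(3*t) = [sin(5*t) + sin(-t)]/2.
An antiderivative is F(t) = 5*cos(t)/2 - cos(5*t)/2.
Then F(pi) - F(0) = (-2) - (2) = -4.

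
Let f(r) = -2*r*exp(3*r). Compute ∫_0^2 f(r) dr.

-10*exp(6)/9 - 2/9

Integrate by parts once (u = r, dv = -2*exp(3*r) dr).
An antiderivative is F(r) = (-6*r + 2)*exp(3*r)/9.
Then F(2) - F(0) = (-10*exp(6)/9) - (2/9) = -10*exp(6)/9 - 2/9.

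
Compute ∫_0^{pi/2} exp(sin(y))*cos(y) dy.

-1 + E

Let u = sin(y), so du = cos(y) dy. When y = 0, u = 0; when y = pi/2, u = 1.
The integral becomes ∫ exp(u) du from 0 to 1, with antiderivative exp(u).
Back in y: F(y) = exp(sin(y)).
Then F(pi/2) - F(0) = (E) - (1) = -1 + E.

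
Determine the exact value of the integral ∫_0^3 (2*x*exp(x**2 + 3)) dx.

-exp(3) + exp(12)

Let u = x**2 + 3, so du = 2*x dx. When x = 0, u = 3; when x = 3, u = 12.
The integral becomes ∫ exp(u) du from 3 to 12, with antiderivative exp(u).
Back in x: F(x) = exp(x**2 + 3).
Then F(3) - F(0) = (exp(12)) - (exp(3)) = -exp(3) + exp(12).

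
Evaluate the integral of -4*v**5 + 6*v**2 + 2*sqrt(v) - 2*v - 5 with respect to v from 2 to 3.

By the power rule, an antiderivative is F(v) = -2*v**6/3 + 4*v**(3/2)/3 + 2*v**3 - v**2 - 5*v.
Then F(3) - F(2) = (-456 + 4*sqrt(3)) - (-122/3 + 8*sqrt(2)/3) = -1246/3 - 8*sqrt(2)/3 + 4*sqrt(3).

-1246/3 - 8*sqrt(2)/3 + 4*sqrt(3)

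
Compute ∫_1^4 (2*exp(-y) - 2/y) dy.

An antiderivative is F(y) = -2*log(y) - 2*exp(-y).
Then F(4) - F(1) = (-4*log(2) - 2*exp(-4)) - (-2*exp(-1)) = -4*log(2) - 2*exp(-4) + 2*exp(-1).

-4*log(2) - 2*exp(-4) + 2*exp(-1)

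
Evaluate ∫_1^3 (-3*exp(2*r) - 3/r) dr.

-3*exp(6)/2 - log(27) + 3*exp(2)/2

An antiderivative is F(r) = -3*exp(2*r)/2 - 3*log(r).
Then F(3) - F(1) = (-3*exp(6)/2 - log(27)) - (-3*exp(2)/2) = -3*exp(6)/2 - log(27) + 3*exp(2)/2.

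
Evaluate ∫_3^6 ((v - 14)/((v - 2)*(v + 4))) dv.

Factor the denominator: v**2 + 2*v - 8 = (v + 4)(v - 2).
Partial fractions: (v - 14)/((v - 2)*(v + 4)) = 3/(v + 4) - 2/(v - 2).
An antiderivative is F(v) = -2*log(v - 2) + 3*log(v + 4).
Then F(6) - F(3) = (-log(2) + 3*log(5)) - (3*log(7)) = -3*log(7) - log(2) + 3*log(5).

-3*log(7) - log(2) + 3*log(5)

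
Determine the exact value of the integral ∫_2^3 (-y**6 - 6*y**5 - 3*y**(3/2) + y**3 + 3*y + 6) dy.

-26023/28 - 54*sqrt(3)/5 + 24*sqrt(2)/5

By the power rule, an antiderivative is F(y) = -y**7/7 - y**6 - 6*y**(5/2)/5 + y**4/4 + 3*y**2/2 + 6*y.
Then F(3) - F(2) = (-27711/28 - 54*sqrt(3)/5) - (-422/7 - 24*sqrt(2)/5) = -26023/28 - 54*sqrt(3)/5 + 24*sqrt(2)/5.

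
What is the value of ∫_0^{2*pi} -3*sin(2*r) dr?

An antiderivative is F(r) = 3*cos(2*r)/2.
Then F(2*pi) - F(0) = (3/2) - (3/2) = 0.

0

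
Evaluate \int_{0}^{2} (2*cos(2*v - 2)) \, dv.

Let u = 2*v - 2, so du = 2 dv. When v = 0, u = -2; when v = 2, u = 2.
The integral becomes ∫ cos(u) du from -2 to 2, with antiderivative sin(u).
Back in v: F(v) = sin(2*v - 2).
Then F(2) - F(0) = (sin(2)) - (-sin(2)) = 2*sin(2).

2*sin(2)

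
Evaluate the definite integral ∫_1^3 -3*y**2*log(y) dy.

26/3 - 27*log(3)

Integrate by parts once (u = ln y, dv = -3*y**2 dy).
An antiderivative is F(y) = -y**3*(3*log(y) - 1)/3.
Then F(3) - F(1) = (9 - 27*log(3)) - (1/3) = 26/3 - 27*log(3).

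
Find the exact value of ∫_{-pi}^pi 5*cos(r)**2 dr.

Use the identity cos^2(r) = (1 + cos(2*r))/2.
An antiderivative is F(r) = 5*r/2 + 5*sin(2*r)/4.
Then F(pi) - F(-pi) = (5*pi/2) - (-5*pi/2) = 5*pi.

5*pi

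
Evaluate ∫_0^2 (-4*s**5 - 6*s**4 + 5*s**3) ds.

-916/15

By the power rule, an antiderivative is F(s) = -2*s**6/3 - 6*s**5/5 + 5*s**4/4.
Then F(2) - F(0) = (-916/15) - (0) = -916/15.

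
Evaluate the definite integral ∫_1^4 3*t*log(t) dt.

-45/4 + 48*log(2)

Integrate by parts once (u = ln t, dv = 3*t dt).
An antiderivative is F(t) = 3*t**2*(2*log(t) - 1)/4.
Then F(4) - F(1) = (-12 + 48*log(2)) - (-3/4) = -45/4 + 48*log(2).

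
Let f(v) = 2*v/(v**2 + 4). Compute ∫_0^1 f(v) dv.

log(5/4)

Let u = v**2 + 4, so du = 2*v dv. When v = 0, u = 4; when v = 1, u = 5.
The integral becomes ∫ 1/u du from 4 to 5, with antiderivative log(u).
Back in v: F(v) = log(v**2 + 4).
Then F(1) - F(0) = (log(5)) - (log(4)) = log(5/4).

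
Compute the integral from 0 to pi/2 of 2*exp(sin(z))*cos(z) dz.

Let u = sin(z), so du = cos(z) dz. When z = 0, u = 0; when z = pi/2, u = 1.
The integral becomes 2·∫ exp(u) du from 0 to 1, with antiderivative 2*exp(u).
Back in z: F(z) = 2*exp(sin(z)).
Then F(pi/2) - F(0) = (2*E) - (2) = -2 + 2*E.

-2 + 2*E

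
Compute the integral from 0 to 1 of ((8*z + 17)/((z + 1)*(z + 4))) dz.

-7*log(2) + 5*log(5)

Factor the denominator: z**2 + 5*z + 4 = (z + 4)(z + 1).
Partial fractions: (8*z + 17)/((z + 1)*(z + 4)) = 5/(z + 4) + 3/(z + 1).
An antiderivative is F(z) = 3*log(z + 1) + 5*log(z + 4).
Then F(1) - F(0) = (3*log(2) + 5*log(5)) - (10*log(2)) = -7*log(2) + 5*log(5).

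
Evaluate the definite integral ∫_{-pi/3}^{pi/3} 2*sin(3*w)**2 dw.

Use the identity sin^2(3*w) = (1 - cos(6*w))/2.
An antiderivative is F(w) = w - sin(6*w)/6.
Then F(pi/3) - F(-pi/3) = (pi/3) - (-pi/3) = 2*pi/3.

2*pi/3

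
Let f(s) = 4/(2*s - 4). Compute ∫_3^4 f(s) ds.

log(4)

An antiderivative is F(s) = 2*log(2*s - 4).
Then F(4) - F(3) = (log(16)) - (log(4)) = log(4).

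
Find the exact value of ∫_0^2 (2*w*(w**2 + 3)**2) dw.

Let u = w**2 + 3, so du = 2*w dw. When w = 0, u = 3; when w = 2, u = 7.
The integral becomes ∫ u**2 du from 3 to 7, with antiderivative u**3/3.
Back in w: F(w) = (w**2 + 3)**3/3.
Then F(2) - F(0) = (343/3) - (9) = 316/3.

316/3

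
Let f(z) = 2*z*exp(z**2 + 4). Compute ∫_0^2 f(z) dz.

-exp(4) + exp(8)

Let u = z**2 + 4, so du = 2*z dz. When z = 0, u = 4; when z = 2, u = 8.
The integral becomes ∫ exp(u) du from 4 to 8, with antiderivative exp(u).
Back in z: F(z) = exp(z**2 + 4).
Then F(2) - F(0) = (exp(8)) - (exp(4)) = -exp(4) + exp(8).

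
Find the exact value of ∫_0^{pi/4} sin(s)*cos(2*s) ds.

-1/3 + sqrt(2)/3

Use the identity sin(s)cos(2*s) = [sin(3*s) + sin(-s)]/2.
An antiderivative is F(s) = cos(s)/2 - cos(3*s)/6.
Then F(pi/4) - F(0) = (sqrt(2)/3) - (1/3) = -1/3 + sqrt(2)/3.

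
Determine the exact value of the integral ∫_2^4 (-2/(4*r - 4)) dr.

An antiderivative is F(r) = -log(4*r - 4)/2.
Then F(4) - F(2) = (-log(12)/2) - (-log(2)) = -log(12)/2 + log(2).

-log(12)/2 + log(2)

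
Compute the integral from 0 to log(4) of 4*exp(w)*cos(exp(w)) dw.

Let u = exp(w), so du = exp(w) dw. When w = 0, u = 1; when w = log(4), u = 4.
The integral becomes 4·∫ cos(u) du from 1 to 4, with antiderivative 4*sin(u).
Back in w: F(w) = 4*sin(exp(w)).
Then F(log(4)) - F(0) = (4*sin(4)) - (4*sin(1)) = -4*sin(1) + 4*sin(4).

-4*sin(1) + 4*sin(4)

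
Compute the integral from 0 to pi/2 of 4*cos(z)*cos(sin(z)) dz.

4*sin(1)

Let u = sin(z), so du = cos(z) dz. When z = 0, u = 0; when z = pi/2, u = 1.
The integral becomes 4·∫ cos(u) du from 0 to 1, with antiderivative 4*sin(u).
Back in z: F(z) = 4*sin(sin(z)).
Then F(pi/2) - F(0) = (4*sin(1)) - (0) = 4*sin(1).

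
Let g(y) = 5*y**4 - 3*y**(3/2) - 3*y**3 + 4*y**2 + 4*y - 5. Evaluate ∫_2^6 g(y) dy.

-216*sqrt(6)/5 + 24*sqrt(2)/5 + 21316/3

By the power rule, an antiderivative is F(y) = -6*y**(5/2)/5 + y**5 - 3*y**4/4 + 4*y**3/3 + 2*y**2 - 5*y.
Then F(6) - F(2) = (7134 - 216*sqrt(6)/5) - (86/3 - 24*sqrt(2)/5) = -216*sqrt(6)/5 + 24*sqrt(2)/5 + 21316/3.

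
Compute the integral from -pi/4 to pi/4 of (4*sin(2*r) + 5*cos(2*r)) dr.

An antiderivative is F(r) = 5*sin(2*r)/2 - 2*cos(2*r).
Then F(pi/4) - F(-pi/4) = (5/2) - (-5/2) = 5.

5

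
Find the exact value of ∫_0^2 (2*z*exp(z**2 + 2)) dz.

-exp(2) + exp(6)

Let u = z**2 + 2, so du = 2*z dz. When z = 0, u = 2; when z = 2, u = 6.
The integral becomes ∫ exp(u) du from 2 to 6, with antiderivative exp(u).
Back in z: F(z) = exp(z**2 + 2).
Then F(2) - F(0) = (exp(6)) - (exp(2)) = -exp(2) + exp(6).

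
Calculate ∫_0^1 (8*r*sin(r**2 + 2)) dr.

4*cos(2) - 4*cos(3)

Let u = r**2 + 2, so du = 2*r dr. When r = 0, u = 2; when r = 1, u = 3.
The integral becomes 4·∫ sin(u) du from 2 to 3, with antiderivative -4*cos(u).
Back in r: F(r) = -4*cos(r**2 + 2).
Then F(1) - F(0) = (-4*cos(3)) - (-4*cos(2)) = 4*cos(2) - 4*cos(3).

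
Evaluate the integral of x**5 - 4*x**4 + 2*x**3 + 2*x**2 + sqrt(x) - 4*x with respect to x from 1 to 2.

By the power rule, an antiderivative is F(x) = x**6/6 - 4*x**5/5 + x**4/2 + 2*x**(3/2)/3 + 2*x**3/3 - 2*x**2.
Then F(2) - F(1) = (-48/5 + 4*sqrt(2)/3) - (-4/5) = -44/5 + 4*sqrt(2)/3.

-44/5 + 4*sqrt(2)/3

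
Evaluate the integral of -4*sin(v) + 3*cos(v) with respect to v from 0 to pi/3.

-2 + 3*sqrt(3)/2

An antiderivative is F(v) = 3*sin(v) + 4*cos(v).
Then F(pi/3) - F(0) = (2 + 3*sqrt(3)/2) - (4) = -2 + 3*sqrt(3)/2.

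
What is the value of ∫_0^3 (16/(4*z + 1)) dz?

4*log(13)

Let u = 4*z + 1, so du = 4 dz. When z = 0, u = 1; when z = 3, u = 13.
The integral becomes 4·∫ 1/u du from 1 to 13, with antiderivative 4*log(u).
Back in z: F(z) = 4*log(4*z + 1).
Then F(3) - F(0) = (4*log(13)) - (0) = 4*log(13).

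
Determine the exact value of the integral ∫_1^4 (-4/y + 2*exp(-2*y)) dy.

-8*log(2) - exp(-8) + exp(-2)

An antiderivative is F(y) = -4*log(y) - exp(-2*y).
Then F(4) - F(1) = (-8*log(2) - exp(-8)) - (-exp(-2)) = -8*log(2) - exp(-8) + exp(-2).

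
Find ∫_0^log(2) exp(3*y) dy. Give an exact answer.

Let u = exp(y), so du = exp(y) dy. When y = 0, u = 1; when y = log(2), u = 2.
The integral becomes ∫ u**2 du from 1 to 2, with antiderivative u**3/3.
Back in y: F(y) = exp(3*y)/3.
Then F(log(2)) - F(0) = (8/3) - (1/3) = 7/3.

7/3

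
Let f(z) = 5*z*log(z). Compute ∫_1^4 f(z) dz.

Integrate by parts once (u = ln z, dv = 5*z dz).
An antiderivative is F(z) = 5*z**2*(2*log(z) - 1)/4.
Then F(4) - F(1) = (-20 + 80*log(2)) - (-5/4) = -75/4 + 80*log(2).

-75/4 + 80*log(2)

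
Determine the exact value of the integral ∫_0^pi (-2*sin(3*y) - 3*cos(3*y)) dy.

An antiderivative is F(y) = -sin(3*y) + 2*cos(3*y)/3.
Then F(pi) - F(0) = (-2/3) - (2/3) = -4/3.

-4/3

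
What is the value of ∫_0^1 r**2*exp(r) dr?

-2 + E

Integrate by parts twice (u = r^2, dv = exp(r) dr).
An antiderivative is F(r) = (r**2 - 2*r + 2)*exp(r).
Then F(1) - F(0) = (E) - (2) = -2 + E.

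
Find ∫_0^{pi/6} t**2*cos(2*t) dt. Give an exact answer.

Integrate by parts twice (u = t^2, dv = cos(2*t) dt).
An antiderivative is F(t) = t**2*sin(2*t)/2 + t*cos(2*t)/2 - sin(2*t)/4.
Then F(pi/6) - F(0) = (-sqrt(3)/8 + sqrt(3)*pi**2/144 + pi/24) - (0) = -sqrt(3)/8 + sqrt(3)*pi**2/144 + pi/24.

-sqrt(3)/8 + sqrt(3)*pi**2/144 + pi/24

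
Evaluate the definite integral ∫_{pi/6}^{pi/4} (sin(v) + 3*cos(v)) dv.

An antiderivative is F(v) = 3*sin(v) - cos(v).
Then F(pi/4) - F(pi/6) = (sqrt(2)) - (3/2 - sqrt(3)/2) = -3/2 + sqrt(3)/2 + sqrt(2).

-3/2 + sqrt(3)/2 + sqrt(2)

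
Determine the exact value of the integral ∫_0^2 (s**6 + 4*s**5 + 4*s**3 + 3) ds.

By the power rule, an antiderivative is F(s) = s**7/7 + 2*s**6/3 + s**4 + 3*s.
Then F(2) - F(0) = (1742/21) - (0) = 1742/21.

1742/21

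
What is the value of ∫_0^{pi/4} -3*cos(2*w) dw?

-3/2

An antiderivative is F(w) = -3*sin(2*w)/2.
Then F(pi/4) - F(0) = (-3/2) - (0) = -3/2.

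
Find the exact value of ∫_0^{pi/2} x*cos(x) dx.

-1 + pi/2

Integrate by parts once (u = x, dv = cos(x) dx).
An antiderivative is F(x) = x*sin(x) + cos(x).
Then F(pi/2) - F(0) = (pi/2) - (1) = -1 + pi/2.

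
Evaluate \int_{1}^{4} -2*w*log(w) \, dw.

15/2 - 32*log(2)

Integrate by parts once (u = ln w, dv = -2*w dw).
An antiderivative is F(w) = -w**2*(2*log(w) - 1)/2.
Then F(4) - F(1) = (8 - 32*log(2)) - (1/2) = 15/2 - 32*log(2).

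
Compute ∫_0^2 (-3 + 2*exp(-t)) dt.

An antiderivative is F(t) = -3*t - 2*exp(-t).
Then F(2) - F(0) = (-6 - 2*exp(-2)) - (-2) = -4 - 2*exp(-2).

-4 - 2*exp(-2)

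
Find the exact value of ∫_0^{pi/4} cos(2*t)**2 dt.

Use the identity cos^2(2*t) = (1 + cos(4*t))/2.
An antiderivative is F(t) = t/2 + sin(4*t)/8.
Then F(pi/4) - F(0) = (pi/8) - (0) = pi/8.

pi/8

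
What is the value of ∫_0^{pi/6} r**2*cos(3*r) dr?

-2/27 + pi**2/108

Integrate by parts twice (u = r^2, dv = cos(3*r) dr).
An antiderivative is F(r) = r**2*sin(3*r)/3 + 2*r*cos(3*r)/9 - 2*sin(3*r)/27.
Then F(pi/6) - F(0) = (-2/27 + pi**2/108) - (0) = -2/27 + pi**2/108.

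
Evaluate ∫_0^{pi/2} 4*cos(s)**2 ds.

Use the identity cos^2(s) = (1 + cos(2*s))/2.
An antiderivative is F(s) = 2*s + sin(2*s).
Then F(pi/2) - F(0) = (pi) - (0) = pi.

pi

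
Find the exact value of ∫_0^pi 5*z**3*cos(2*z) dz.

15*pi**2/4

Integrate by parts 3 times (u = z^3, dv = 5*cos(2*z) dz).
An antiderivative is F(z) = 5*z**3*sin(2*z)/2 + 15*z**2*cos(2*z)/4 - 15*z*sin(2*z)/4 - 15*cos(2*z)/8.
Then F(pi) - F(0) = (-15/8 + 15*pi**2/4) - (-15/8) = 15*pi**2/4.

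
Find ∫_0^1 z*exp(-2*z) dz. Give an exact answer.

(-3 + exp(2))*exp(-2)/4

Integrate by parts once (u = z, dv = exp(-2*z) dz).
An antiderivative is F(z) = (-2*z - 1)*exp(-2*z)/4.
Then F(1) - F(0) = (-3*exp(-2)/4) - (-1/4) = (-3 + exp(2))*exp(-2)/4.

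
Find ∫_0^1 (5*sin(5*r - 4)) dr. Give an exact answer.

Let u = 5*r - 4, so du = 5 dr. When r = 0, u = -4; when r = 1, u = 1.
The integral becomes ∫ sin(u) du from -4 to 1, with antiderivative -cos(u).
Back in r: F(r) = -cos(5*r - 4).
Then F(1) - F(0) = (-cos(1)) - (-cos(4)) = cos(4) - cos(1).

cos(4) - cos(1)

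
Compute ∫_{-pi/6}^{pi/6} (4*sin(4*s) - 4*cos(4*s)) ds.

An antiderivative is F(s) = -sin(4*s) - cos(4*s).
Then F(pi/6) - F(-pi/6) = (1/2 - sqrt(3)/2) - (1/2 + sqrt(3)/2) = -sqrt(3).

-sqrt(3)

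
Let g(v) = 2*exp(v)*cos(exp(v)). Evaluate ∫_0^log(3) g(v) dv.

-2*sin(1) + 2*sin(3)

Let u = exp(v), so du = exp(v) dv. When v = 0, u = 1; when v = log(3), u = 3.
The integral becomes 2·∫ cos(u) du from 1 to 3, with antiderivative 2*sin(u).
Back in v: F(v) = 2*sin(exp(v)).
Then F(log(3)) - F(0) = (2*sin(3)) - (2*sin(1)) = -2*sin(1) + 2*sin(3).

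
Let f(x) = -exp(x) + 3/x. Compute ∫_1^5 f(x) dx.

An antiderivative is F(x) = -exp(x) + 3*log(x).
Then F(5) - F(1) = (-exp(5) + 3*log(5)) - (-exp(1)) = -exp(5) + exp(1) + 3*log(5).

-exp(5) + exp(1) + 3*log(5)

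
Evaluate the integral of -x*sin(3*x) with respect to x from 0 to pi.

-pi/3

Integrate by parts once (u = x, dv = -sin(3*x) dx).
An antiderivative is F(x) = x*cos(3*x)/3 - sin(3*x)/9.
Then F(pi) - F(0) = (-pi/3) - (0) = -pi/3.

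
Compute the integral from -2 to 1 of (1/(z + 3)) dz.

An antiderivative is F(z) = log(z + 3).
Then F(1) - F(-2) = (log(4)) - (0) = log(4).

log(4)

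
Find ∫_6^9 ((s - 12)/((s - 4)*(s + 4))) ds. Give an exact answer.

Factor the denominator: s**2 - 16 = (s + 4)(s - 4).
Partial fractions: (s - 12)/((s - 4)*(s + 4)) = 2/(s + 4) - 1/(s - 4).
An antiderivative is F(s) = -log(s - 4) + 2*log(s + 4).
Then F(9) - F(6) = (-log(5) + 2*log(13)) - (log(50)) = -3*log(5) - log(2) + 2*log(13).

-3*log(5) - log(2) + 2*log(13)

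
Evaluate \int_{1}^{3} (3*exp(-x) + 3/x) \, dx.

-3*exp(-3) + 3*exp(-1) + 3*log(3)

An antiderivative is F(x) = 3*log(x) - 3*exp(-x).
Then F(3) - F(1) = (-3*exp(-3) + 3*log(3)) - (-3*exp(-1)) = -3*exp(-3) + 3*exp(-1) + 3*log(3).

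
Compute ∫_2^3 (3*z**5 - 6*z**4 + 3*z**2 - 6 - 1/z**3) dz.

By the power rule, an antiderivative is F(z) = z**6/2 - 6*z**5/5 + z**3 - 6*z + 1/(2*z**2).
Then F(3) - F(2) = (3688/45) - (-411/40) = 33203/360.

33203/360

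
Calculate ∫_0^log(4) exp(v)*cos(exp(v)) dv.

Let u = exp(v), so du = exp(v) dv. When v = 0, u = 1; when v = log(4), u = 4.
The integral becomes ∫ cos(u) du from 1 to 4, with antiderivative sin(u).
Back in v: F(v) = sin(exp(v)).
Then F(log(4)) - F(0) = (sin(4)) - (sin(1)) = -sin(1) + sin(4).

-sin(1) + sin(4)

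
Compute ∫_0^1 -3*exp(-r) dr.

-3 + 3*exp(-1)

An antiderivative is F(r) = 3*exp(-r).
Then F(1) - F(0) = (3*exp(-1)) - (3) = -3 + 3*exp(-1).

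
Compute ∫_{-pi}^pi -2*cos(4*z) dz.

An antiderivative is F(z) = -sin(4*z)/2.
Then F(pi) - F(-pi) = (0) - (0) = 0.

0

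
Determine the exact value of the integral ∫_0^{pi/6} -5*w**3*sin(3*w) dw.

10/27 - 5*pi**2/108

Integrate by parts 3 times (u = w^3, dv = -5*sin(3*w) dw).
An antiderivative is F(w) = 5*w**3*cos(3*w)/3 - 5*w**2*sin(3*w)/3 - 10*w*cos(3*w)/9 + 10*sin(3*w)/27.
Then F(pi/6) - F(0) = (10/27 - 5*pi**2/108) - (0) = 10/27 - 5*pi**2/108.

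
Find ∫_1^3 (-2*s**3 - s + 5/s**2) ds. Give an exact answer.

-122/3

By the power rule, an antiderivative is F(s) = -s**4/2 - s**2/2 - 5/s.
Then F(3) - F(1) = (-140/3) - (-6) = -122/3.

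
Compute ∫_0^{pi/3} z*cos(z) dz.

-1/2 + sqrt(3)*pi/6

Integrate by parts once (u = z, dv = cos(z) dz).
An antiderivative is F(z) = z*sin(z) + cos(z).
Then F(pi/3) - F(0) = (1/2 + sqrt(3)*pi/6) - (1) = -1/2 + sqrt(3)*pi/6.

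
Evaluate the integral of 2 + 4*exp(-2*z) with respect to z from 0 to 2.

An antiderivative is F(z) = 2*z - 2*exp(-2*z).
Then F(2) - F(0) = (4 - 2*exp(-4)) - (-2) = 6 - 2*exp(-4).

6 - 2*exp(-4)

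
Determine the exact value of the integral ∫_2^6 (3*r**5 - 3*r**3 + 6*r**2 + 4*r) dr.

22816

By the power rule, an antiderivative is F(r) = r**6/2 - 3*r**4/4 + 2*r**3 + 2*r**2.
Then F(6) - F(2) = (22860) - (44) = 22816.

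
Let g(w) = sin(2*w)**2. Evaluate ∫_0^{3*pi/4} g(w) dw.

Use the identity sin^2(2*w) = (1 - cos(4*w))/2.
An antiderivative is F(w) = w/2 - sin(4*w)/8.
Then F(3*pi/4) - F(0) = (3*pi/8) - (0) = 3*pi/8.

3*pi/8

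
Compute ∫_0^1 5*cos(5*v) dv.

Let u = 5*v, so du = 5 dv. When v = 0, u = 0; when v = 1, u = 5.
The integral becomes ∫ cos(u) du from 0 to 5, with antiderivative sin(u).
Back in v: F(v) = sin(5*v).
Then F(1) - F(0) = (sin(5)) - (0) = sin(5).

sin(5)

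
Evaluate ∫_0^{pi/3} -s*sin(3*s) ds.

-pi/9

Integrate by parts once (u = s, dv = -sin(3*s) ds).
An antiderivative is F(s) = s*cos(3*s)/3 - sin(3*s)/9.
Then F(pi/3) - F(0) = (-pi/9) - (0) = -pi/9.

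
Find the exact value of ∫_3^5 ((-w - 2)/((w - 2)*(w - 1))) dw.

Factor the denominator: w**2 - 3*w + 2 = (w - 1)(w - 2).
Partial fractions: (-w - 2)/((w - 2)*(w - 1)) = 3/(w - 1) - 4/(w - 2).
An antiderivative is F(w) = -4*log(w - 2) + 3*log(w - 1).
Then F(5) - F(3) = (log(64/81)) - (log(8)) = log(8/81).

log(8/81)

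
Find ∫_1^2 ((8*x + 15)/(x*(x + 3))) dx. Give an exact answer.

-log(2) + 3*log(5)

Factor the denominator: x**2 + 3*x = (x + 3)x.
Partial fractions: (8*x + 15)/(x*(x + 3)) = 3/(x + 3) + 5/x.
An antiderivative is F(x) = 5*log(x) + 3*log(x + 3).
Then F(2) - F(1) = (5*log(2) + 3*log(5)) - (log(64)) = -log(2) + 3*log(5).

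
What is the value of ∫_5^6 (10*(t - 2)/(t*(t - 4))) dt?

-5*log(5) + 5*log(3) + 10*log(2)

Factor the denominator: t**2 - 4*t = t(t - 4).
Partial fractions: 10*(t - 2)/(t*(t - 4)) = 5/t + 5/(t - 4).
An antiderivative is F(t) = 5*log(t) + 5*log(t - 4).
Then F(6) - F(5) = (5*log(3) + 10*log(2)) - (5*log(5)) = -5*log(5) + 5*log(3) + 10*log(2).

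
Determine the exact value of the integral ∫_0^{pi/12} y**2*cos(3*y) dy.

Integrate by parts twice (u = y^2, dv = cos(3*y) dy).
An antiderivative is F(y) = y**2*sin(3*y)/3 + 2*y*cos(3*y)/9 - 2*sin(3*y)/27.
Then F(pi/12) - F(0) = (sqrt(2)*(-32 + pi**2 + 8*pi)/864) - (0) = sqrt(2)*(-32 + pi**2 + 8*pi)/864.

sqrt(2)*(-32 + pi**2 + 8*pi)/864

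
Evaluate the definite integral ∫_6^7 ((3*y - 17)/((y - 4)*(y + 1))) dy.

-4*log(7) - log(3) + 13*log(2)

Factor the denominator: y**2 - 3*y - 4 = (y + 1)(y - 4).
Partial fractions: (3*y - 17)/((y - 4)*(y + 1)) = 4/(y + 1) - 1/(y - 4).
An antiderivative is F(y) = -log(y - 4) + 4*log(y + 1).
Then F(7) - F(6) = (-log(3) + 12*log(2)) - (-log(2) + 4*log(7)) = -4*log(7) - log(3) + 13*log(2).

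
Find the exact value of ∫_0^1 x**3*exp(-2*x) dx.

3/8 - 19*exp(-2)/8

Integrate by parts 3 times (u = x^3, dv = exp(-2*x) dx).
An antiderivative is F(x) = (-4*x**3 - 6*x**2 - 6*x - 3)*exp(-2*x)/8.
Then F(1) - F(0) = (-19*exp(-2)/8) - (-3/8) = 3/8 - 19*exp(-2)/8.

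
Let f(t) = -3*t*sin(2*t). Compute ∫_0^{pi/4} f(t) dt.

-3/4

Integrate by parts once (u = t, dv = -3*sin(2*t) dt).
An antiderivative is F(t) = 3*t*cos(2*t)/2 - 3*sin(2*t)/4.
Then F(pi/4) - F(0) = (-3/4) - (0) = -3/4.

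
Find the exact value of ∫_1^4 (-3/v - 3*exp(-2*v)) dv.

An antiderivative is F(v) = -3*log(v) + 3*exp(-2*v)/2.
Then F(4) - F(1) = (-6*log(2) + 3*exp(-8)/2) - (3*exp(-2)/2) = -6*log(2) - 3*exp(-2)/2 + 3*exp(-8)/2.

-6*log(2) - 3*exp(-2)/2 + 3*exp(-8)/2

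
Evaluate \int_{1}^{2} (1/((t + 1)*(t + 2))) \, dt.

Factor the denominator: t**2 + 3*t + 2 = (t + 2)(t + 1).
Partial fractions: 1/((t + 1)*(t + 2)) = -1/(t + 2) + 1/(t + 1).
An antiderivative is F(t) = log(t + 1) - log(t + 2).
Then F(2) - F(1) = (log(3/4)) - (log(2/3)) = log(9/8).

log(9/8)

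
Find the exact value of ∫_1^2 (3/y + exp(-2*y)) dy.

An antiderivative is F(y) = 3*log(y) - exp(-2*y)/2.
Then F(2) - F(1) = (-exp(-4)/2 + 3*log(2)) - (-exp(-2)/2) = (-1 + exp(2) + 6*exp(4)*log(2))*exp(-4)/2.

(-1 + exp(2) + 6*exp(4)*log(2))*exp(-4)/2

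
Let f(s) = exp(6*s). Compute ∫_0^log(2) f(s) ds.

Let u = exp(s), so du = exp(s) ds. When s = 0, u = 1; when s = log(2), u = 2.
The integral becomes ∫ u**5 du from 1 to 2, with antiderivative u**6/6.
Back in s: F(s) = exp(6*s)/6.
Then F(log(2)) - F(0) = (32/3) - (1/6) = 21/2.

21/2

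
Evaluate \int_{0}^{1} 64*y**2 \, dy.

Let u = 4*y, so du = 4 dy. When y = 0, u = 0; when y = 1, u = 4.
The integral becomes ∫ u**2 du from 0 to 4, with antiderivative u**3/3.
Back in y: F(y) = 64*y**3/3.
Then F(1) - F(0) = (64/3) - (0) = 64/3.

64/3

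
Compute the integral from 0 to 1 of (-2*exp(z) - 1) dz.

An antiderivative is F(z) = -z - 2*exp(z).
Then F(1) - F(0) = (-2*E - 1) - (-2) = 1 - 2*E.

1 - 2*E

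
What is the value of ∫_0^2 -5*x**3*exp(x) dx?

Integrate by parts 3 times (u = x^3, dv = -5*exp(x) dx).
An antiderivative is F(x) = (-5*x**3 + 15*x**2 - 30*x + 30)*exp(x).
Then F(2) - F(0) = (-10*exp(2)) - (30) = -10*exp(2) - 30.

-10*exp(2) - 30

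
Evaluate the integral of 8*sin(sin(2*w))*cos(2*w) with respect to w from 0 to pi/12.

Let u = sin(2*w), so du = 2*cos(2*w) dw. When w = 0, u = 0; when w = pi/12, u = 1/2.
The integral becomes 4·∫ sin(u) du from 0 to 1/2, with antiderivative -4*cos(u).
Back in w: F(w) = -4*cos(sin(2*w)).
Then F(pi/12) - F(0) = (-4*cos(1/2)) - (-4) = 4 - 4*cos(1/2).

4 - 4*cos(1/2)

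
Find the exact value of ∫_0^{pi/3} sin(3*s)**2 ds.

Use the identity sin^2(3*s) = (1 - cos(6*s))/2.
An antiderivative is F(s) = s/2 - sin(6*s)/12.
Then F(pi/3) - F(0) = (pi/6) - (0) = pi/6.

pi/6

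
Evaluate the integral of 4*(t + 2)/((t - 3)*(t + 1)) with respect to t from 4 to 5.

Factor the denominator: t**2 - 2*t - 3 = (t + 1)(t - 3).
Partial fractions: 4*(t + 2)/((t - 3)*(t + 1)) = -1/(t + 1) + 5/(t - 3).
An antiderivative is F(t) = 5*log(t - 3) - log(t + 1).
Then F(5) - F(4) = (log(16/3)) - (-log(5)) = log(80/3).

log(80/3)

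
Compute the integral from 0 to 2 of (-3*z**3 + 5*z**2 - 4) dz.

-20/3

By the power rule, an antiderivative is F(z) = -3*z**4/4 + 5*z**3/3 - 4*z.
Then F(2) - F(0) = (-20/3) - (0) = -20/3.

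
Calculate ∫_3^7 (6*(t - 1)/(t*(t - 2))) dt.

Factor the denominator: t**2 - 2*t = t(t - 2).
Partial fractions: 6*(t - 1)/(t*(t - 2)) = 3/t + 3/(t - 2).
An antiderivative is F(t) = 3*log(t) + 3*log(t - 2).
Then F(7) - F(3) = (3*log(5) + 3*log(7)) - (log(27)) = -3*log(3) + 3*log(5) + 3*log(7).

-3*log(3) + 3*log(5) + 3*log(7)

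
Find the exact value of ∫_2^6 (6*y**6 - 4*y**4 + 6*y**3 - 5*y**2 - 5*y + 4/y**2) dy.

By the power rule, an antiderivative is F(y) = 6*y**7/7 - 4*y**5/5 + 3*y**4/2 - 5*y**3/3 - 5*y**2/2 - 4/y.
Then F(6) - F(2) = (24697856/105) - (8692/105) = 24689164/105.

24689164/105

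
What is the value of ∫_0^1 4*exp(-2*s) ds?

An antiderivative is F(s) = -2*exp(-2*s).
Then F(1) - F(0) = (-2*exp(-2)) - (-2) = 2 - 2*exp(-2).

2 - 2*exp(-2)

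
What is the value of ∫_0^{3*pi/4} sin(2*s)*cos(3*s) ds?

Use the identity sin(2*s)cos(3*s) = [sin(5*s) + sin(-s)]/2.
An antiderivative is F(s) = cos(s)/2 - cos(5*s)/10.
Then F(3*pi/4) - F(0) = (-3*sqrt(2)/10) - (2/5) = -3*sqrt(2)/10 - 2/5.

-3*sqrt(2)/10 - 2/5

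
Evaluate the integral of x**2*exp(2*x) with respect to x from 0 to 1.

Integrate by parts twice (u = x^2, dv = exp(2*x) dx).
An antiderivative is F(x) = (2*x**2 - 2*x + 1)*exp(2*x)/4.
Then F(1) - F(0) = (exp(2)/4) - (1/4) = -1/4 + exp(2)/4.

-1/4 + exp(2)/4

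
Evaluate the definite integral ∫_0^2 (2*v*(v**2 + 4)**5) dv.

Let u = v**2 + 4, so du = 2*v dv. When v = 0, u = 4; when v = 2, u = 8.
The integral becomes ∫ u**5 du from 4 to 8, with antiderivative u**6/6.
Back in v: F(v) = (v**2 + 4)**6/6.
Then F(2) - F(0) = (131072/3) - (2048/3) = 43008.

43008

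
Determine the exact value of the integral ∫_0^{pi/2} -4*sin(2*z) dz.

-4

An antiderivative is F(z) = 2*cos(2*z).
Then F(pi/2) - F(0) = (-2) - (2) = -4.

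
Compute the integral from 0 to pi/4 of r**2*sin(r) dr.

-2 - sqrt(2)*pi**2/32 + sqrt(2)*pi/4 + sqrt(2)

Integrate by parts twice (u = r^2, dv = sin(r) dr).
An antiderivative is F(r) = -r**2*cos(r) + 2*r*sin(r) + 2*cos(r).
Then F(pi/4) - F(0) = (sqrt(2)*(-pi**2 + 8*pi + 32)/32) - (2) = -2 - sqrt(2)*pi**2/32 + sqrt(2)*pi/4 + sqrt(2).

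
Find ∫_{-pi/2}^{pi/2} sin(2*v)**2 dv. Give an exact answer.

pi/2

Use the identity sin^2(2*v) = (1 - cos(4*v))/2.
An antiderivative is F(v) = v/2 - sin(4*v)/8.
Then F(pi/2) - F(-pi/2) = (pi/4) - (-pi/4) = pi/2.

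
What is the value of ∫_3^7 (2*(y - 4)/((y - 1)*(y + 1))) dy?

log(32/27)

Factor the denominator: y**2 - 1 = (y + 1)(y - 1).
Partial fractions: 2*(y - 4)/((y - 1)*(y + 1)) = 5/(y + 1) - 3/(y - 1).
An antiderivative is F(y) = -3*log(y - 1) + 5*log(y + 1).
Then F(7) - F(3) = (-3*log(3) + 12*log(2)) - (7*log(2)) = log(32/27).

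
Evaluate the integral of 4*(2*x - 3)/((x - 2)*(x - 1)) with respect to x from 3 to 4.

Factor the denominator: x**2 - 3*x + 2 = (x - 1)(x - 2).
Partial fractions: 4*(2*x - 3)/((x - 2)*(x - 1)) = 4/(x - 1) + 4/(x - 2).
An antiderivative is F(x) = 4*log(x - 2) + 4*log(x - 1).
Then F(4) - F(3) = (4*log(2) + 4*log(3)) - (log(16)) = log(81).

log(81)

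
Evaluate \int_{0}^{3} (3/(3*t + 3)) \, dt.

log(4)

Let u = 3*t + 3, so du = 3 dt. When t = 0, u = 3; when t = 3, u = 12.
The integral becomes ∫ 1/u du from 3 to 12, with antiderivative log(u).
Back in t: F(t) = log(3*t + 3).
Then F(3) - F(0) = (log(12)) - (log(3)) = log(4).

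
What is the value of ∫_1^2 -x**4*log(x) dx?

31/25 - 32*log(2)/5

Integrate by parts once (u = ln x, dv = -x**4 dx).
An antiderivative is F(x) = -x**5*(5*log(x) - 1)/25.
Then F(2) - F(1) = (32/25 - 32*log(2)/5) - (1/25) = 31/25 - 32*log(2)/5.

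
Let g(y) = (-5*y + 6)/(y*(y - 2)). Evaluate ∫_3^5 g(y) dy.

Factor the denominator: y**2 - 2*y = y(y - 2).
Partial fractions: (-5*y + 6)/(y*(y - 2)) = -3/y - 2/(y - 2).
An antiderivative is F(y) = -3*log(y) - 2*log(y - 2).
Then F(5) - F(3) = (-3*log(5) - 2*log(3)) - (-log(27)) = -3*log(5) + log(3).

-3*log(5) + log(3)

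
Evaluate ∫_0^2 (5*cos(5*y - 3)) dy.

sin(3) + sin(7)

Let u = 5*y - 3, so du = 5 dy. When y = 0, u = -3; when y = 2, u = 7.
The integral becomes ∫ cos(u) du from -3 to 7, with antiderivative sin(u).
Back in y: F(y) = sin(5*y - 3).
Then F(2) - F(0) = (sin(7)) - (-sin(3)) = sin(3) + sin(7).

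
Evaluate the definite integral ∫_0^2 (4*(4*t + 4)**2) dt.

1664/3

Let u = 4*t + 4, so du = 4 dt. When t = 0, u = 4; when t = 2, u = 12.
The integral becomes ∫ u**2 du from 4 to 12, with antiderivative u**3/3.
Back in t: F(t) = (4*t + 4)**3/3.
Then F(2) - F(0) = (576) - (64/3) = 1664/3.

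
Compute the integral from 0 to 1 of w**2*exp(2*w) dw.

Integrate by parts twice (u = w^2, dv = exp(2*w) dw).
An antiderivative is F(w) = (2*w**2 - 2*w + 1)*exp(2*w)/4.
Then F(1) - F(0) = (exp(2)/4) - (1/4) = -1/4 + exp(2)/4.

-1/4 + exp(2)/4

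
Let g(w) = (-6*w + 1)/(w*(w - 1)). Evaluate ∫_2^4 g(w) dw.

-5*log(3) - log(2)

Factor the denominator: w**2 - w = w(w - 1).
Partial fractions: (-6*w + 1)/(w*(w - 1)) = -1/w - 5/(w - 1).
An antiderivative is F(w) = -log(w) - 5*log(w - 1).
Then F(4) - F(2) = (-5*log(3) - 2*log(2)) - (-log(2)) = -5*log(3) - log(2).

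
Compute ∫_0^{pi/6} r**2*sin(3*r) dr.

Integrate by parts twice (u = r^2, dv = sin(3*r) dr).
An antiderivative is F(r) = -r**2*cos(3*r)/3 + 2*r*sin(3*r)/9 + 2*cos(3*r)/27.
Then F(pi/6) - F(0) = (pi/27) - (2/27) = -2/27 + pi/27.

-2/27 + pi/27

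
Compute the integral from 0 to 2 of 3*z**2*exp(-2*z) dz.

Integrate by parts twice (u = z^2, dv = 3*exp(-2*z) dz).
An antiderivative is F(z) = (-6*z**2 - 6*z - 3)*exp(-2*z)/4.
Then F(2) - F(0) = (-39*exp(-4)/4) - (-3/4) = 3/4 - 39*exp(-4)/4.

3/4 - 39*exp(-4)/4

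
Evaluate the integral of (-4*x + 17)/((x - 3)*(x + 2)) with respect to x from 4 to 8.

-4*log(5) + 5*log(3)

Factor the denominator: x**2 - x - 6 = (x + 2)(x - 3).
Partial fractions: (-4*x + 17)/((x - 3)*(x + 2)) = -5/(x + 2) + 1/(x - 3).
An antiderivative is F(x) = log(x - 3) - 5*log(x + 2).
Then F(8) - F(4) = (-4*log(5) - 5*log(2)) - (-5*log(3) - 5*log(2)) = -4*log(5) + 5*log(3).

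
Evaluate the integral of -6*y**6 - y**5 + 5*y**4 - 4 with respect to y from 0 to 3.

By the power rule, an antiderivative is F(y) = -6*y**7/7 - y**6/6 + y**5 - 4*y.
Then F(3) - F(0) = (-24711/14) - (0) = -24711/14.

-24711/14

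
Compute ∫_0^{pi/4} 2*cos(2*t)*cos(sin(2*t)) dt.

sin(1)

Let u = sin(2*t), so du = 2*cos(2*t) dt. When t = 0, u = 0; when t = pi/4, u = 1.
The integral becomes ∫ cos(u) du from 0 to 1, with antiderivative sin(u).
Back in t: F(t) = sin(sin(2*t)).
Then F(pi/4) - F(0) = (sin(1)) - (0) = sin(1).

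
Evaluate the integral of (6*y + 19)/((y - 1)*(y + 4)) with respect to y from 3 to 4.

-log(7) - 2*log(2) + 5*log(3)

Factor the denominator: y**2 + 3*y - 4 = (y + 4)(y - 1).
Partial fractions: (6*y + 19)/((y - 1)*(y + 4)) = 1/(y + 4) + 5/(y - 1).
An antiderivative is F(y) = 5*log(y - 1) + log(y + 4).
Then F(4) - F(3) = (3*log(2) + 5*log(3)) - (log(7) + 5*log(2)) = -log(7) - 2*log(2) + 5*log(3).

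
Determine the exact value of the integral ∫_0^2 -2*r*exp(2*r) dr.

Integrate by parts once (u = r, dv = -2*exp(2*r) dr).
An antiderivative is F(r) = (-2*r + 1)*exp(2*r)/2.
Then F(2) - F(0) = (-3*exp(4)/2) - (1/2) = -3*exp(4)/2 - 1/2.

-3*exp(4)/2 - 1/2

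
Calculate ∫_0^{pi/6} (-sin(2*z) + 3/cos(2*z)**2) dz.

An antiderivative is F(z) = cos(2*z)/2 + 3*tan(2*z)/2.
Then F(pi/6) - F(0) = (1/4 + 3*sqrt(3)/2) - (1/2) = -1/4 + 3*sqrt(3)/2.

-1/4 + 3*sqrt(3)/2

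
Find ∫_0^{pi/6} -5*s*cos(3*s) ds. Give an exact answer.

Integrate by parts once (u = s, dv = -5*cos(3*s) ds).
An antiderivative is F(s) = -5*s*sin(3*s)/3 - 5*cos(3*s)/9.
Then F(pi/6) - F(0) = (-5*pi/18) - (-5/9) = 5/9 - 5*pi/18.

5/9 - 5*pi/18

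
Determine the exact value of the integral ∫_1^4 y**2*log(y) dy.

-7 + 128*log(2)/3

Integrate by parts once (u = ln y, dv = y**2 dy).
An antiderivative is F(y) = y**3*(3*log(y) - 1)/9.
Then F(4) - F(1) = (-64/9 + 128*log(2)/3) - (-1/9) = -7 + 128*log(2)/3.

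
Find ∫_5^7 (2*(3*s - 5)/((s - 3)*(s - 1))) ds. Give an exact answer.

log(36)

Factor the denominator: s**2 - 4*s + 3 = (s - 1)(s - 3).
Partial fractions: 2*(3*s - 5)/((s - 3)*(s - 1)) = 2/(s - 1) + 4/(s - 3).
An antiderivative is F(s) = 4*log(s - 3) + 2*log(s - 1).
Then F(7) - F(5) = (2*log(3) + 10*log(2)) - (8*log(2)) = log(36).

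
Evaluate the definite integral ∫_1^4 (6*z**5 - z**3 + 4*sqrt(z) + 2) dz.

48671/12

By the power rule, an antiderivative is F(z) = z**6 - z**4/4 + 8*z**(3/2)/3 + 2*z.
Then F(4) - F(1) = (12184/3) - (65/12) = 48671/12.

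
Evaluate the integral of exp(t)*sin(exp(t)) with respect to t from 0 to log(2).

Let u = exp(t), so du = exp(t) dt. When t = 0, u = 1; when t = log(2), u = 2.
The integral becomes ∫ sin(u) du from 1 to 2, with antiderivative -cos(u).
Back in t: F(t) = -cos(exp(t)).
Then F(log(2)) - F(0) = (-cos(2)) - (-cos(1)) = -cos(2) + cos(1).

-cos(2) + cos(1)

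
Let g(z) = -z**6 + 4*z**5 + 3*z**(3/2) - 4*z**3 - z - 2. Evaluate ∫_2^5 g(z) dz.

-19515/14 - 24*sqrt(2)/5 + 30*sqrt(5)

By the power rule, an antiderivative is F(z) = -z**7/7 + 2*z**6/3 + 6*z**(5/2)/5 - z**4 - z**2/2 - 2*z.
Then F(5) - F(2) = (-58445/42 + 30*sqrt(5)) - (50/21 + 24*sqrt(2)/5) = -19515/14 - 24*sqrt(2)/5 + 30*sqrt(5).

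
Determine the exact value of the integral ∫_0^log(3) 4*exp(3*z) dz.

104/3

Let u = exp(z), so du = exp(z) dz. When z = 0, u = 1; when z = log(3), u = 3.
The integral becomes 4·∫ u**2 du from 1 to 3, with antiderivative 4*u**3/3.
Back in z: F(z) = 4*exp(3*z)/3.
Then F(log(3)) - F(0) = (36) - (4/3) = 104/3.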